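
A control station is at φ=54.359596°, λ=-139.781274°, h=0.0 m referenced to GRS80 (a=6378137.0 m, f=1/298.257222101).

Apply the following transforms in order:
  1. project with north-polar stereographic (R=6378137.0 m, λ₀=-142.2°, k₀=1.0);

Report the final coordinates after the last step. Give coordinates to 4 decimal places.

start: φ=54.359596°, λ=-139.781274°, h=0.000 m
→ stereo (R=6378137.0, λ₀=-142.2°): E=173052.3582, N=-4096900.2568

E=173052.3582 m, N=-4096900.2568 m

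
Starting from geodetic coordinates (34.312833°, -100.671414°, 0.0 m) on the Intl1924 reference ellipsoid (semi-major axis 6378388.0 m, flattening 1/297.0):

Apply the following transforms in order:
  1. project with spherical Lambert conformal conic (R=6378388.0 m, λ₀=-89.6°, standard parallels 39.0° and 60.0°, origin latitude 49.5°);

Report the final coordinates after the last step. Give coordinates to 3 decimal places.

start: φ=34.312833°, λ=-100.671414°, h=0.000 m
→ lcc (R=6378388.0, λ₀=-89.6°): E=-1031813.7193, N=-1605746.1659

E=-1031813.719 m, N=-1605746.166 m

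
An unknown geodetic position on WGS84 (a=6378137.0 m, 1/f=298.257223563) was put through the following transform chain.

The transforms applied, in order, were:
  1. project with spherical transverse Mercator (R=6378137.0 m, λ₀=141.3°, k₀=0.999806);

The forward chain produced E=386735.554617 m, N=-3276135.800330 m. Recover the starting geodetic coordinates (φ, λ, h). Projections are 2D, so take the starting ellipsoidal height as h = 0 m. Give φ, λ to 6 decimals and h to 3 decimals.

start: E=386735.5546, N=-3276135.8003 m
→ tm⁻¹: φ=-29.37639000°, λ=145.28584100°

φ=-29.376390°, λ=145.285841°, h=0.000 m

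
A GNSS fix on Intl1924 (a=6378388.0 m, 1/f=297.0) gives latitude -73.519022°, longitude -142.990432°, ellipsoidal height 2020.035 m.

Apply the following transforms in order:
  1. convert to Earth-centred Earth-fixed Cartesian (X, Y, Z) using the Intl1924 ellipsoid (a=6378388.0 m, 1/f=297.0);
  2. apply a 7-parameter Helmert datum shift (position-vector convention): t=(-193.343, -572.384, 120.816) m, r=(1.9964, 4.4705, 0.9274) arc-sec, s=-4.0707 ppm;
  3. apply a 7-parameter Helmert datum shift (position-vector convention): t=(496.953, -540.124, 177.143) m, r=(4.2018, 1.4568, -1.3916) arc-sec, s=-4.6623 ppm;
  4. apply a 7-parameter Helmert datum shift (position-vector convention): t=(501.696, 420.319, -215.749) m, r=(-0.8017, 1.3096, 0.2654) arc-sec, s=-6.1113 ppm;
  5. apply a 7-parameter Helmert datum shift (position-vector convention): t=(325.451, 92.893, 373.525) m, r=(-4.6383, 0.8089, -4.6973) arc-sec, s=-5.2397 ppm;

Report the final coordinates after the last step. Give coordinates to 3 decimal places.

X=-1449021.118 m, Y=-1093491.200 m, Z=-6095378.447 m

start: φ=-73.519022°, λ=-142.990432°, h=2020.035 m
→ ECEF (a=6378388.000, f=1/297.0): X=-1449917.2524, Y=-1092970.6817, Z=-6096009.1533
→ Helmert 7p (PV): X=-1450231.9010, Y=-1093486.1336, Z=-6095842.6761
→ Helmert 7p (PV): X=-1449778.6173, Y=-1093887.1980, Z=-6095649.1450
→ Helmert 7p (PV): X=-1449305.3555, Y=-1093485.7515, Z=-6095814.1853
→ Helmert 7p (PV): X=-1449021.1181, Y=-1093491.2004, Z=-6095378.4472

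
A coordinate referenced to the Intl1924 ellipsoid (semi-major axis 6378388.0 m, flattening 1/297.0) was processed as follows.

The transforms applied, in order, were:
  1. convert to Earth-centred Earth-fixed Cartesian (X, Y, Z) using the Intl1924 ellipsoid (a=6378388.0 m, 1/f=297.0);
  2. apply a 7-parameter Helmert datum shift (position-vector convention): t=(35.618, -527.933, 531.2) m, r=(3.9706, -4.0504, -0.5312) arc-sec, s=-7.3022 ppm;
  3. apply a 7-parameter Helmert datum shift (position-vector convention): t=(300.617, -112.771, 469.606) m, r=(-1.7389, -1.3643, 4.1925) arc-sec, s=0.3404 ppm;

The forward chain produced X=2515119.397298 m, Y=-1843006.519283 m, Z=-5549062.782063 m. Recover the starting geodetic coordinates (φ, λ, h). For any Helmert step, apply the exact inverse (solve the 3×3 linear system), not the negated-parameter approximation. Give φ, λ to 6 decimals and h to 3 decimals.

start: X=2515119.3973, Y=-1843006.5193, Z=-5549062.7821 m
→ Helmert⁻¹: X=2514743.7593, Y=-1842897.4500, Z=-5549562.6687
→ Helmert⁻¹: X=2514622.2617, Y=-1842483.3349, Z=-5550148.3084
→ geod (Bowring, a=6378388.000): φ=-60.84278100°, λ=-36.23052400°, h=3663.6740 m

φ=-60.842781°, λ=-36.230524°, h=3663.674 m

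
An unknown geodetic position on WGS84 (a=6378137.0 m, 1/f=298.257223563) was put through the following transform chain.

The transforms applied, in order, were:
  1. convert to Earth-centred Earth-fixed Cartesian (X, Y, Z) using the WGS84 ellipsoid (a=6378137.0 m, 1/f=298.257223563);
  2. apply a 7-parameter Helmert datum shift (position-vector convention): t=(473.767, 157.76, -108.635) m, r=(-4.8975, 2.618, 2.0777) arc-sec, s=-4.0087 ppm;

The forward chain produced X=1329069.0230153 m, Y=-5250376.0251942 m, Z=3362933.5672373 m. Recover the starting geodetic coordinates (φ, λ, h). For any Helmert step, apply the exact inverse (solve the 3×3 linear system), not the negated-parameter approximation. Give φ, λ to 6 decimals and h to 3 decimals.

φ=32.009443°, λ=-75.801161°, h=3072.284 m

start: X=1329069.0230, Y=-5250376.0252, Z=3362933.5672 m
→ Helmert⁻¹: X=1328505.0084, Y=-5250648.0641, Z=3362947.8756
→ geod (Bowring, a=6378137.000): φ=32.00944300°, λ=-75.80116100°, h=3072.2840 m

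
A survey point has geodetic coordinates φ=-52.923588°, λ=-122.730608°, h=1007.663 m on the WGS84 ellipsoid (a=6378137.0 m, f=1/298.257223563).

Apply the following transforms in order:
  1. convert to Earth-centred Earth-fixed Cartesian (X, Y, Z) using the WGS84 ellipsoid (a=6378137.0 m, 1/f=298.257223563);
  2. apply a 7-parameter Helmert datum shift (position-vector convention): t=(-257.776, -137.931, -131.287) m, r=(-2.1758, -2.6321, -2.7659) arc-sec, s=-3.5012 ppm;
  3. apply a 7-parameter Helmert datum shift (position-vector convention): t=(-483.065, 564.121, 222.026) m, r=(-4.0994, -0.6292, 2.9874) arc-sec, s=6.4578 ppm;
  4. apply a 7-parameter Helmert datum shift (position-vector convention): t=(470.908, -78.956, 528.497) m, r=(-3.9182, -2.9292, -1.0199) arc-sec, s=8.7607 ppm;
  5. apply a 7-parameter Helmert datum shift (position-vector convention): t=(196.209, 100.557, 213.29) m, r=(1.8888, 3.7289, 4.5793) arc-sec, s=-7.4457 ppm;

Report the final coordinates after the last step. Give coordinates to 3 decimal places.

X=-2083821.747 m, Y=-3241941.195 m, Z=-5065308.820 m

start: φ=-52.923588°, λ=-122.730608°, h=1007.663 m
→ ECEF (a=6378137.000, f=1/298.257223563): X=-2083859.0196, Y=-3242132.9543, Z=-5066225.3573
→ Helmert 7p (PV): X=-2084088.3259, Y=-3242285.0319, Z=-5066331.2983
→ Helmert 7p (PV): X=-2084522.4355, Y=-3241872.7249, Z=-5066083.9080
→ Helmert 7p (PV): X=-2084013.8744, Y=-3242066.0107, Z=-5065567.8133
→ Helmert 7p (PV): X=-2083821.7474, Y=-3241941.1954, Z=-5065308.8195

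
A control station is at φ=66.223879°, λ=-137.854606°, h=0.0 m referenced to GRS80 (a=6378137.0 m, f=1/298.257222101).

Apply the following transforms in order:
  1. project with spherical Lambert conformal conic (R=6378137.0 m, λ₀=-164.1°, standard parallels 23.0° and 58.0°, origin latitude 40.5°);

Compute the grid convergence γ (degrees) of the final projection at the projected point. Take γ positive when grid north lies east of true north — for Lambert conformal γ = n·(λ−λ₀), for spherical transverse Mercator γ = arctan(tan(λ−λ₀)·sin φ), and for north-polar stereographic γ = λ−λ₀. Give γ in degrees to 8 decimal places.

start: φ=66.223879°, λ=-137.854606°, h=0.000 m
→ into lcc (λ₀=-164.1°): φ=66.22387900°, λ−λ₀=26.24539400°
convergence γ = 17.32537758°

17.32537758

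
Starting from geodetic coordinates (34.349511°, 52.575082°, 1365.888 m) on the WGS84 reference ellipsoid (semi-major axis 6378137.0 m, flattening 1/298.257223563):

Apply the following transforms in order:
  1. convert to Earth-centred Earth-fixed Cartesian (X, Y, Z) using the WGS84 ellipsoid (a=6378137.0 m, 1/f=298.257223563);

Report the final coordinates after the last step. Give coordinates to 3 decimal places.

X=3204276.287 m, Y=4187244.044 m, Z=3579292.465 m

start: φ=34.349511°, λ=52.575082°, h=1365.888 m
→ ECEF (a=6378137.000, f=1/298.257223563): X=3204276.2867, Y=4187244.0435, Z=3579292.4650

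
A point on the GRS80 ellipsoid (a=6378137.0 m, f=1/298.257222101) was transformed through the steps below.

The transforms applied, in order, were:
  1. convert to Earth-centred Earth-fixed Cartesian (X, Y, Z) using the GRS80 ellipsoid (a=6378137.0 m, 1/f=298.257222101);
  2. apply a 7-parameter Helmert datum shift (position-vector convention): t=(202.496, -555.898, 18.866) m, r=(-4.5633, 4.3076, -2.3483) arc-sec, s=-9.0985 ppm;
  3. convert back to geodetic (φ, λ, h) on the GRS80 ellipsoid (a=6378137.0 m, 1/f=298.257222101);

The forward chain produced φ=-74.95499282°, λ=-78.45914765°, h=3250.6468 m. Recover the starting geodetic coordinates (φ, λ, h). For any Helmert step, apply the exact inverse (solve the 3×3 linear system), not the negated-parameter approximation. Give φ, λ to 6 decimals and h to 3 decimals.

φ=-74.961093°, λ=-78.456231°, h=3175.058 m

start: φ=-74.954993°, λ=-78.459148°, h=3250.647 m
→ ECEF (a=6378137.000, f=1/298.257222101): X=332442.3657, Y=-1628063.7709, Z=-6140602.7901
→ Helmert⁻¹: X=332389.6616, Y=-1627383.0428, Z=-6140706.5889
→ geod (Bowring, a=6378137.000): φ=-74.96109300°, λ=-78.45623100°, h=3175.0580 m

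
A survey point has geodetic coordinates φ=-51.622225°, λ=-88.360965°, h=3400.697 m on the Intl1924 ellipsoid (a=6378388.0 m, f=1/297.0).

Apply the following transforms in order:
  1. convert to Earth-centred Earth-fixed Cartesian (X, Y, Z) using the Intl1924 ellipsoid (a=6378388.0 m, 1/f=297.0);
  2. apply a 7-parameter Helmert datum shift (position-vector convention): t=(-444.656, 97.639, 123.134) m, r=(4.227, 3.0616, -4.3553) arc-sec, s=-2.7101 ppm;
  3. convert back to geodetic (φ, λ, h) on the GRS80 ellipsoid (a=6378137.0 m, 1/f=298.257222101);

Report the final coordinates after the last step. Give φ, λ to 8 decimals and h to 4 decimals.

start: φ=-51.622225°, λ=-88.360965°, h=3400.697 m
→ ECEF (a=6378388.000, f=1/297.0): X=113561.1017, Y=-3968674.7952, Z=-4979579.9170
→ Helmert 7p (PV): X=112958.4272, Y=-3968466.7520, Z=-4979526.3035
→ geod (Bowring, a=6378137.000): φ=-51.62271200°, λ=-88.36957331°, h=3413.8061 m

φ=-51.62271200°, λ=-88.36957331°, h=3413.8061 m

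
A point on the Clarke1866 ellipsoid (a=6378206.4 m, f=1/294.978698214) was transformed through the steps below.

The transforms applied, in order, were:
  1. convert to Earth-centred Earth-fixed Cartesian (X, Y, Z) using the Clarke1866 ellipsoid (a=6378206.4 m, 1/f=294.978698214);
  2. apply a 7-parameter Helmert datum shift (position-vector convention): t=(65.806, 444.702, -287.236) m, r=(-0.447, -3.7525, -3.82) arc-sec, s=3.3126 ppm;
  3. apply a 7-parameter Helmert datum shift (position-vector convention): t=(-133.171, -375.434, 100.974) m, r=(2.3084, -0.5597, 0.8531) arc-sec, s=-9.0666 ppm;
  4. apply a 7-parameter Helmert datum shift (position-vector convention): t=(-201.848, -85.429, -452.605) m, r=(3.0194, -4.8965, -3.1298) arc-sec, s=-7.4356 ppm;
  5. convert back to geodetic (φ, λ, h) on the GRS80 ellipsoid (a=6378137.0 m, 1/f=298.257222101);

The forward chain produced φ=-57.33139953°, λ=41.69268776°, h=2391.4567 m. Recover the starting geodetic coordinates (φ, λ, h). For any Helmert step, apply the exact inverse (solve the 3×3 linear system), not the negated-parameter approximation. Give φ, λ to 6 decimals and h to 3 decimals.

start: φ=-57.331400°, λ=41.692688°, h=2391.457 m
→ ECEF (a=6378137.000, f=1/298.257222101): X=2577890.4119, Y=2296226.4794, Z=-5347923.8451
→ Helmert⁻¹: X=2577949.6402, Y=2296289.8193, Z=-5347605.8139
→ Helmert⁻¹: X=2578101.1733, Y=2296615.5641, Z=-5347787.9719
→ Helmert⁻¹: X=2577887.0160, Y=2296222.5867, Z=-5347524.9442
→ geod (Bowring, a=6378206.400): φ=-57.33144900°, λ=41.69267700°, h=2151.9220 m

φ=-57.331449°, λ=41.692677°, h=2151.922 m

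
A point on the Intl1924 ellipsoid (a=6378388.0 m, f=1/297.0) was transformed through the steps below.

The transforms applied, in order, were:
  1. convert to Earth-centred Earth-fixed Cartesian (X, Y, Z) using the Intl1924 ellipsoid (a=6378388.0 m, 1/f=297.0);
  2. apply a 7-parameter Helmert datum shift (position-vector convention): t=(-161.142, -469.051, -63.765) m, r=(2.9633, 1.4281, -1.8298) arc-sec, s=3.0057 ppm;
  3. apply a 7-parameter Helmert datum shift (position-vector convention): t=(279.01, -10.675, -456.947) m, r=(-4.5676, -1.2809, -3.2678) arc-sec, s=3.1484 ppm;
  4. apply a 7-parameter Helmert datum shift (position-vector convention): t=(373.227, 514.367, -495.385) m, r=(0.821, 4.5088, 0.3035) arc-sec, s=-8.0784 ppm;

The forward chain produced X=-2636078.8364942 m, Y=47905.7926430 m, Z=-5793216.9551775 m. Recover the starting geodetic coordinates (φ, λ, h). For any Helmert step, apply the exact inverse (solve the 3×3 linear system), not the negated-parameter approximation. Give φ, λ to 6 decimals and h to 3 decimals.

φ=-65.668360°, λ=178.960620°, h=3655.824 m

start: X=-2636078.8365, Y=47905.7926, Z=-5793216.9552 m
→ Helmert⁻¹: X=-2636346.6653, Y=47372.6303, Z=-5792826.1837
→ Helmert⁻¹: X=-2636654.0965, Y=47469.6518, Z=-5792333.5753
→ Helmert⁻¹: X=-2636445.3508, Y=47831.9559, Z=-5792271.3414
→ geod (Bowring, a=6378388.000): φ=-65.66836000°, λ=178.96062000°, h=3655.8240 m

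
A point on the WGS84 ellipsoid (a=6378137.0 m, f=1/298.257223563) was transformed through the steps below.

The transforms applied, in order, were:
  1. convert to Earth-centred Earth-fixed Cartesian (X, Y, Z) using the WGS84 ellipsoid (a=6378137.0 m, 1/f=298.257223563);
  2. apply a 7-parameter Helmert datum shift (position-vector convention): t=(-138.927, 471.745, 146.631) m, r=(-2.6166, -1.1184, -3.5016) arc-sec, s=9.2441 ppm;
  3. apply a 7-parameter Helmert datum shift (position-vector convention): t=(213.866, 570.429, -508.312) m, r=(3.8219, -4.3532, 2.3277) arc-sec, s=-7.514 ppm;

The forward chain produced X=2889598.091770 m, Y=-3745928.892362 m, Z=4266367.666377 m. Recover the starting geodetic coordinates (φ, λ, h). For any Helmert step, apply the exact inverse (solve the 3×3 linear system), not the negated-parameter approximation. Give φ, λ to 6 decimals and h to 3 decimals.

start: X=2889598.0918, Y=-3745928.8924, Z=4266367.6664 m
→ Helmert⁻¹: X=2889453.7106, Y=-3746481.0182, Z=4266916.4772
→ Helmert⁻¹: X=2889652.6693, Y=-3746923.1963, Z=4266667.2038
→ geod (Bowring, a=6378137.000): φ=42.23263900°, λ=-52.36034600°, h=2819.7700 m

φ=42.232639°, λ=-52.360346°, h=2819.770 m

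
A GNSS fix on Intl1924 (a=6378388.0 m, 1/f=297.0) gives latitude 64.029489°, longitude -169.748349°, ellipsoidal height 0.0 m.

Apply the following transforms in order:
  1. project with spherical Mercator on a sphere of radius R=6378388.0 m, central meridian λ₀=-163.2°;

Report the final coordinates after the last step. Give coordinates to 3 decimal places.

start: φ=64.029489°, λ=-169.748349°, h=0.000 m
→ merc (R=6378388.0, λ₀=-163.2°): E=-728987.5631, N=9357624.7707

E=-728987.563 m, N=9357624.771 m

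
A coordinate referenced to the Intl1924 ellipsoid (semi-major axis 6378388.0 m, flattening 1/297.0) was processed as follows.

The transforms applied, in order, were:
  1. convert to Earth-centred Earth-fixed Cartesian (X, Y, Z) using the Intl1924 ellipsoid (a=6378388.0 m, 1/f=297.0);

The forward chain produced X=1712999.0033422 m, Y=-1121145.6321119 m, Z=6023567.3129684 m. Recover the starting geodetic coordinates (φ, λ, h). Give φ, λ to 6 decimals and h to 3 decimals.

φ=71.345649°, λ=-33.204461°, h=2846.844 m

start: X=1712999.0033, Y=-1121145.6321, Z=6023567.3130 m
→ geod (Bowring, a=6378388.000): φ=71.34564900°, λ=-33.20446100°, h=2846.8440 m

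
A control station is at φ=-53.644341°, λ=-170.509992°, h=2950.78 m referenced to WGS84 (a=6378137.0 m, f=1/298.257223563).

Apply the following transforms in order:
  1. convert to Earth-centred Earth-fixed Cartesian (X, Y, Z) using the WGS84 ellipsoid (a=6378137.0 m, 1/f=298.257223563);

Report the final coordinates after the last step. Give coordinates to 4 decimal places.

X=-3739036.0713 m, Y=-625029.7483 m, Z=-5115753.2625 m

start: φ=-53.644341°, λ=-170.509992°, h=2950.780 m
→ ECEF (a=6378137.000, f=1/298.257223563): X=-3739036.0713, Y=-625029.7483, Z=-5115753.2625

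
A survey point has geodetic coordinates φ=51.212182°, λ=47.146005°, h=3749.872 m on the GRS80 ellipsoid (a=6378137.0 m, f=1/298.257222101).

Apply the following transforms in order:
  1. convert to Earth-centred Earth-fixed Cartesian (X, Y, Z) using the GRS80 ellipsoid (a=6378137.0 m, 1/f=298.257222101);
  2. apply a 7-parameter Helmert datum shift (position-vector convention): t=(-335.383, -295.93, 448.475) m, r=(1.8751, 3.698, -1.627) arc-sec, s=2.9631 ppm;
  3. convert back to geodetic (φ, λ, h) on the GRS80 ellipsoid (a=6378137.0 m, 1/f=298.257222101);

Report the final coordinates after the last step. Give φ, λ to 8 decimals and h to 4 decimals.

φ=51.21750511°, λ=47.14482215°, h=3839.4346 m

start: φ=51.212182°, λ=47.146005°, h=3749.872 m
→ ECEF (a=6378137.000, f=1/298.257222101): X=2724615.7367, Y=2936760.9827, Z=4951288.8399
→ Helmert 7p (PV): X=2724400.3610, Y=2936407.2520, Z=4951729.8353
→ geod (Bowring, a=6378137.000): φ=51.21750511°, λ=47.14482215°, h=3839.4346 m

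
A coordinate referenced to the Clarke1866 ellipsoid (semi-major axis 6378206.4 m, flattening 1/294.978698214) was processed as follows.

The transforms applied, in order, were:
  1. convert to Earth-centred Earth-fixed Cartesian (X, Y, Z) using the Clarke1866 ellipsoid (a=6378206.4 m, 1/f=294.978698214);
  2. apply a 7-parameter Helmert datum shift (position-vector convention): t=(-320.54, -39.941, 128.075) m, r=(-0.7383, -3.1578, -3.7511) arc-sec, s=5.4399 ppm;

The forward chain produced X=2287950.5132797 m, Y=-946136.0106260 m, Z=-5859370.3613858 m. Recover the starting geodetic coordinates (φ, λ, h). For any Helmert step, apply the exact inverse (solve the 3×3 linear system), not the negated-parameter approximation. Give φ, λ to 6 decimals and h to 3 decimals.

start: X=2287950.5133, Y=-946136.0106, Z=-5859370.3614 m
→ Helmert⁻¹: X=2288186.1039, Y=-946028.3370, Z=-5859504.9785
→ geod (Bowring, a=6378206.400): φ=-67.23180800°, λ=-22.46217300°, h=1330.5930 m

φ=-67.231808°, λ=-22.462173°, h=1330.593 m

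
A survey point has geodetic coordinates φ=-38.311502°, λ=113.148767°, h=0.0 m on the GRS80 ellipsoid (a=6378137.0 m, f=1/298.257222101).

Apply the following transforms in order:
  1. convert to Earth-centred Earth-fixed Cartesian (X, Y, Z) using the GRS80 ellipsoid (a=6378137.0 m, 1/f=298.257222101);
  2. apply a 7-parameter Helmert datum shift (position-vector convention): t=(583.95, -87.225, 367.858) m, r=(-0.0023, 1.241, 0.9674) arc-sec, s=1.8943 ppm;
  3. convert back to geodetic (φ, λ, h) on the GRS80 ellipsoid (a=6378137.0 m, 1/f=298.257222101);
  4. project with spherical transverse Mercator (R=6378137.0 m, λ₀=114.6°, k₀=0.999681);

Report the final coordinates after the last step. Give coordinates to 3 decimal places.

start: φ=-38.311502°, λ=113.148767°, h=0.000 m
→ ECEF (a=6378137.000, f=1/298.257222101): X=-1969950.3949, Y=4607612.9479, Z=-3932632.6546
→ Helmert 7p (PV): X=-1969415.4476, Y=4607525.1680, Z=-3932260.4453
→ geod (Bowring, a=6378137.000): φ=-38.31049601°, λ=113.14353721°, h=-459.0711 m
→ tm (R=6378137.0, λ₀=114.6°): E=-127182.0841, N=-4264346.6855

E=-127182.084 m, N=-4264346.685 m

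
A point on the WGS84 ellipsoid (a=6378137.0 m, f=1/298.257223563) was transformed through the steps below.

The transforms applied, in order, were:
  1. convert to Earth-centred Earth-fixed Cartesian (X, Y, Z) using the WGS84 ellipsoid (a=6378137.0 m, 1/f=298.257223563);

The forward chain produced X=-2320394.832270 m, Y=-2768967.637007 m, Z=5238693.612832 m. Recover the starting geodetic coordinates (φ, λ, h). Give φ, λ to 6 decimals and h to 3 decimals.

start: X=-2320394.8323, Y=-2768967.6370, Z=5238693.6128 m
→ geod (Bowring, a=6378137.000): φ=55.58897400°, λ=-129.96300700°, h=-27.2750 m

φ=55.588974°, λ=-129.963007°, h=-27.275 m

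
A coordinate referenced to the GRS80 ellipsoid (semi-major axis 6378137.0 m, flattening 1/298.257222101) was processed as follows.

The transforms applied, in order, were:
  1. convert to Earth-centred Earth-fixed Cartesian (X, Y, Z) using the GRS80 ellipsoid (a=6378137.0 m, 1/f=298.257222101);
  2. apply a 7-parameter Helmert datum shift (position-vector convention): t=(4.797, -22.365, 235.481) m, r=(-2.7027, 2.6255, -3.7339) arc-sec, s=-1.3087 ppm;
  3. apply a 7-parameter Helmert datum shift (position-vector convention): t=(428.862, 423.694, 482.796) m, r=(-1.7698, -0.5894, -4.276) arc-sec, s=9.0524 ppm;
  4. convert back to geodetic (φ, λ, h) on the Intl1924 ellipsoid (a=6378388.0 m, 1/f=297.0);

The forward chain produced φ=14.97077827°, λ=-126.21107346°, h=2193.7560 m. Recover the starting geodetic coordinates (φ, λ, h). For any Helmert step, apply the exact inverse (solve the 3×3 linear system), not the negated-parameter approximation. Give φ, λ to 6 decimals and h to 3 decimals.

start: φ=14.970778°, λ=-126.211073°, h=2193.756 m
→ ECEF (a=6378388.000, f=1/297.0): X=-3642277.4118, Y=-4974523.4479, Z=1637562.8057
→ Helmert⁻¹: X=-3642565.4864, Y=-4974991.6659, Z=1637032.9124
→ Helmert⁻¹: X=-3642505.8226, Y=-4975063.1956, Z=1636688.0203
→ geod (Bowring, a=6378137.000): φ=14.96140200°, λ=-126.20982300°, h=2763.8520 m

φ=14.961402°, λ=-126.209823°, h=2763.852 m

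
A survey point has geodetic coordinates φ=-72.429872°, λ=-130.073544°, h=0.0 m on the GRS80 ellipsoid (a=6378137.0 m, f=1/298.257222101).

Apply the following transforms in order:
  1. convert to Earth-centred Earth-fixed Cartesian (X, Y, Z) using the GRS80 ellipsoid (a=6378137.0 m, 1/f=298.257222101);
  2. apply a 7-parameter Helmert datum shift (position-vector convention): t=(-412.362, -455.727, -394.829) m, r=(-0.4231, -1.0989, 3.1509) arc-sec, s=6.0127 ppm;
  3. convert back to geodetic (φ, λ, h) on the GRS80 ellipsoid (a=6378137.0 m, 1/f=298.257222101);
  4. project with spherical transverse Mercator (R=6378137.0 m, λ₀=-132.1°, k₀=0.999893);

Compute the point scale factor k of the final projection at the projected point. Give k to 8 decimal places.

0.99995006

start: φ=-72.429872°, λ=-130.073544°, h=0.000 m
→ ECEF (a=6378137.000, f=1/298.257222101): X=-1243294.9457, Y=-1477844.6574, Z=-6058338.1860
→ Helmert 7p (PV): X=-1243659.9309, Y=-1478340.6901, Z=-6058773.0344
→ geod (Bowring, a=6378137.000): φ=-72.42579856°, λ=-130.07235656°, h=600.0912 m
→ into tm (λ₀=-132.1°): φ=-72.42579856°, λ−λ₀=2.02764344°
scale k = 0.99995006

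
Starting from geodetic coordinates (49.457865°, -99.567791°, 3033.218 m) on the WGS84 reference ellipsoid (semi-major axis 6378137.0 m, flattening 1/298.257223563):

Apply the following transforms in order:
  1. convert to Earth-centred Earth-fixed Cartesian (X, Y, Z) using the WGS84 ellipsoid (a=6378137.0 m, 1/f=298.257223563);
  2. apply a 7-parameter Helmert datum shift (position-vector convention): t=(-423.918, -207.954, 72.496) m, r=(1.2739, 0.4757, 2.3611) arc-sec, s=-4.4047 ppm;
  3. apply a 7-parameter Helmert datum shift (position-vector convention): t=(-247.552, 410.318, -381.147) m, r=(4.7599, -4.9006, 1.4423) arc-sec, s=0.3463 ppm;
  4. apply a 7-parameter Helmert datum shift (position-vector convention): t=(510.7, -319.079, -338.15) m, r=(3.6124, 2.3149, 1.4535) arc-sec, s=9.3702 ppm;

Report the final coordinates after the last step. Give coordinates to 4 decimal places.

X=-690870.4671 m, Y=-4098415.3312 m, Z=4825297.2051 m

start: φ=49.457865°, λ=-99.567791°, h=3033.218 m
→ ECEF (a=6378137.000, f=1/298.257223563): X=-690761.0911, Y=-4098033.5446, Z=4826117.0958
→ Helmert 7p (PV): X=-691123.9266, Y=-4098261.1612, Z=4826144.6177
→ Helmert 7p (PV): X=-691457.7243, Y=-4097968.4664, Z=4825654.1476
→ Helmert 7p (PV): X=-690870.4671, Y=-4098415.3312, Z=4825297.2051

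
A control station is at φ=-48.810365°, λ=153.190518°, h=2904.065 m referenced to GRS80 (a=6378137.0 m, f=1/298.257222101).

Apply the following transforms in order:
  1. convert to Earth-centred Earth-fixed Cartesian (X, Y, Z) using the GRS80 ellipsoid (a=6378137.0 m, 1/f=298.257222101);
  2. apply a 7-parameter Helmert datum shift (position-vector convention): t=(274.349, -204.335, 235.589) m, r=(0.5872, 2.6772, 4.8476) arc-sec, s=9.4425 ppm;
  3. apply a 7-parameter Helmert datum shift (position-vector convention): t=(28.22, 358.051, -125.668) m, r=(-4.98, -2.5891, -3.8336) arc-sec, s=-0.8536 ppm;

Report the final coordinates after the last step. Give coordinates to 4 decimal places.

X=-3757427.8457 m, Y=1898974.5553 m, Z=-4778852.2238 m

start: φ=-48.810365°, λ=153.190518°, h=2904.065 m
→ ECEF (a=6378137.000, f=1/298.257222101): X=-3757686.7549, Y=1898924.7748, Z=-4778882.2716
→ Helmert 7p (PV): X=-3757554.5442, Y=1898663.6619, Z=-4778637.6282
→ Helmert 7p (PV): X=-3757427.8457, Y=1898974.5553, Z=-4778852.2238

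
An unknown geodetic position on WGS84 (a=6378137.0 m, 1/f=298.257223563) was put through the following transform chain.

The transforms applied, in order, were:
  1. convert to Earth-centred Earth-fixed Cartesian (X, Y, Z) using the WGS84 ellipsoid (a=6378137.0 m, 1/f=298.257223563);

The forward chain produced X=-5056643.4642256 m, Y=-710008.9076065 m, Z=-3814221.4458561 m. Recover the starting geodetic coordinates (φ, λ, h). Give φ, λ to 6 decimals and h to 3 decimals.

start: X=-5056643.4642, Y=-710008.9076, Z=-3814221.4459 m
→ geod (Bowring, a=6378137.000): φ=-36.94329000°, λ=-172.00728900°, h=3088.6960 m

φ=-36.943290°, λ=-172.007289°, h=3088.696 m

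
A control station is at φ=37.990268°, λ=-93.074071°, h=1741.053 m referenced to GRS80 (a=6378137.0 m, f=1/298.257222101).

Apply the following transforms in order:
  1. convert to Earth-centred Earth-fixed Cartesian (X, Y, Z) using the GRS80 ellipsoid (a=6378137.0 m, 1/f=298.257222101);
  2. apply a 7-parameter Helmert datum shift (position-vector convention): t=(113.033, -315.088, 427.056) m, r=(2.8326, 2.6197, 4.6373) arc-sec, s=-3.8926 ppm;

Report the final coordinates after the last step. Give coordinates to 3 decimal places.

start: φ=37.990268°, λ=-93.074071°, h=1741.053 m
→ ECEF (a=6378137.000, f=1/298.257222101): X=-269982.9459, Y=-5027222.0581, Z=3905664.3556
→ Helmert 7p (PV): X=-269706.2347, Y=-5027577.2826, Z=3906010.5996

X=-269706.235 m, Y=-5027577.283 m, Z=3906010.600 m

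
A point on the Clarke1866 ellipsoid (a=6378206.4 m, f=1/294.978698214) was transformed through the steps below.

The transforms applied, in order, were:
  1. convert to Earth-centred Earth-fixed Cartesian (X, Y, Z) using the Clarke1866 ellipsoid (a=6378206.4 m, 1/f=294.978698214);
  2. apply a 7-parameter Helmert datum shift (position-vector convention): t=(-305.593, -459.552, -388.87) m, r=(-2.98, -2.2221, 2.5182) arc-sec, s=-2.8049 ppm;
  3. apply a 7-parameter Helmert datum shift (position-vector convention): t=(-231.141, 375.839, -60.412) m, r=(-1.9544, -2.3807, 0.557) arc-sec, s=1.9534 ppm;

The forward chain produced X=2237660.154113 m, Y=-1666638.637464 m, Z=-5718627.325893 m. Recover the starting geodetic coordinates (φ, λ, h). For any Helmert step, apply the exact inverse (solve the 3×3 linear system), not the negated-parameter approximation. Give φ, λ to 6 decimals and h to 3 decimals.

start: X=2237660.1541, Y=-1666638.6375, Z=-5718627.3259 m
→ Helmert⁻¹: X=2237816.4183, Y=-1666963.0783, Z=-5718597.3669
→ Helmert⁻¹: X=2238046.3408, Y=-1666452.9096, Z=-5718272.7225
→ geod (Bowring, a=6378206.400): φ=-64.14217100°, λ=-36.67142900°, h=2022.6590 m

φ=-64.142171°, λ=-36.671429°, h=2022.659 m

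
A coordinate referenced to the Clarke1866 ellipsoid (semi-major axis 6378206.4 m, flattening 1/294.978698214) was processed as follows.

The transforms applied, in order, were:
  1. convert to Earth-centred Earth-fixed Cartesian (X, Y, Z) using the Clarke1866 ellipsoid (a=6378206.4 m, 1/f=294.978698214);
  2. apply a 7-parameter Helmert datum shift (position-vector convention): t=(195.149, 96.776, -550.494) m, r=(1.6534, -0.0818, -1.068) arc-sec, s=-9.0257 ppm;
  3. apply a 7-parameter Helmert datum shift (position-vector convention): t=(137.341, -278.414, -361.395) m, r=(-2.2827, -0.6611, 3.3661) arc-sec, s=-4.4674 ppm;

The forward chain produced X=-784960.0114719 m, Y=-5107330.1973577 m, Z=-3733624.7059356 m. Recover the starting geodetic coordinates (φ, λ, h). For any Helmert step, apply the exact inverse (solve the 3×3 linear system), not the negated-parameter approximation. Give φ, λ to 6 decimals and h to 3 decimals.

φ=-36.028918°, λ=-98.742335°, h=3704.860 m

start: X=-784960.0115, Y=-5107330.1974, Z=-3733624.7059 m
→ Helmert⁻¹: X=-785196.1686, Y=-5107020.4686, Z=-3733333.9909
→ Helmert⁻¹: X=-785373.4426, Y=-5107197.3285, Z=-3732775.9379
→ geod (Bowring, a=6378206.400): φ=-36.02891800°, λ=-98.74233500°, h=3704.8600 m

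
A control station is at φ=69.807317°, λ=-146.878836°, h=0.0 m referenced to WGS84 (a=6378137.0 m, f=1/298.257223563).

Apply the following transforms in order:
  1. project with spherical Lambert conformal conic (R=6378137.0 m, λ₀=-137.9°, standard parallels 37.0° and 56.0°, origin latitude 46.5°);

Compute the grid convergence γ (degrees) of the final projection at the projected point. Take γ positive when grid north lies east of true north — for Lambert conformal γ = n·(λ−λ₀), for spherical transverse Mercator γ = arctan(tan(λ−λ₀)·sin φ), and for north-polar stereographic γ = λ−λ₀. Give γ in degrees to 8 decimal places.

start: φ=69.807317°, λ=-146.878836°, h=0.000 m
→ into lcc (λ₀=-137.9°): φ=69.80731700°, λ−λ₀=-8.97883600°
convergence γ = -6.54343175°

-6.54343175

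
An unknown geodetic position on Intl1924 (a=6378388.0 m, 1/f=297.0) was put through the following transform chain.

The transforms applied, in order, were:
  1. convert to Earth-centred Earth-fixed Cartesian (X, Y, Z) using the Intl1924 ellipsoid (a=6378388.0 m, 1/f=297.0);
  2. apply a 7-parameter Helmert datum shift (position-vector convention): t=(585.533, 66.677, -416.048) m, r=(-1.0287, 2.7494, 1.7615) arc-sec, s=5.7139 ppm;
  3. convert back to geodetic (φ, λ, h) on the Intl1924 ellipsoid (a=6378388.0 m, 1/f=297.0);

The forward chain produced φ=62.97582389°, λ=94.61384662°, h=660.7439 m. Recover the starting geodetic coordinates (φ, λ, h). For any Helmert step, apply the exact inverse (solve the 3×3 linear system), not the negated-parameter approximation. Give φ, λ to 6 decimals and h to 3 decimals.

φ=62.977897°, λ=94.626497°, h=986.313 m

start: φ=62.975824°, λ=94.613847°, h=660.744 m
→ ECEF (a=6378388.000, f=1/297.0): X=-233773.1423, Y=2896769.4627, Z=5659468.2257
→ Helmert⁻¹: X=-234408.0418, Y=2896660.0089, Z=5659863.2558
→ geod (Bowring, a=6378388.000): φ=62.97789700°, λ=94.62649700°, h=986.3130 m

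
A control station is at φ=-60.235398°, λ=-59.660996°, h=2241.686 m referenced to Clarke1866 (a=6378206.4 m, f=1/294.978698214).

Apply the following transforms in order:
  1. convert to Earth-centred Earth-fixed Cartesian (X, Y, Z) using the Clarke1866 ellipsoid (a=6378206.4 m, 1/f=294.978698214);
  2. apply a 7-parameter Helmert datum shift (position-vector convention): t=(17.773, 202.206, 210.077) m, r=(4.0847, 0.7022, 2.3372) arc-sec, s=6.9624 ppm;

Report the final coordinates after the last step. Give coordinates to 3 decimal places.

start: φ=-60.235398°, λ=-59.660996°, h=2241.686 m
→ ECEF (a=6378206.400, f=1/294.978698214): X=1604044.7404, Y=-2740708.8170, Z=-5515292.5088
→ Helmert 7p (PV): X=1604085.9606, Y=-2740398.2961, Z=-5515180.5674

X=1604085.961 m, Y=-2740398.296 m, Z=-5515180.567 m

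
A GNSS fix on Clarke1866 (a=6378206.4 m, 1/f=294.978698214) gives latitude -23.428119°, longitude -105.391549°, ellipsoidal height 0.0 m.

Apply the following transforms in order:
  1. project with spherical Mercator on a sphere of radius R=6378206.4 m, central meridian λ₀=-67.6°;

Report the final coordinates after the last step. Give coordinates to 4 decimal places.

start: φ=-23.428119°, λ=-105.391549°, h=0.000 m
→ merc (R=6378206.4, λ₀=-67.6°): E=-4206981.7663, N=-2683904.3551

E=-4206981.7663 m, N=-2683904.3551 m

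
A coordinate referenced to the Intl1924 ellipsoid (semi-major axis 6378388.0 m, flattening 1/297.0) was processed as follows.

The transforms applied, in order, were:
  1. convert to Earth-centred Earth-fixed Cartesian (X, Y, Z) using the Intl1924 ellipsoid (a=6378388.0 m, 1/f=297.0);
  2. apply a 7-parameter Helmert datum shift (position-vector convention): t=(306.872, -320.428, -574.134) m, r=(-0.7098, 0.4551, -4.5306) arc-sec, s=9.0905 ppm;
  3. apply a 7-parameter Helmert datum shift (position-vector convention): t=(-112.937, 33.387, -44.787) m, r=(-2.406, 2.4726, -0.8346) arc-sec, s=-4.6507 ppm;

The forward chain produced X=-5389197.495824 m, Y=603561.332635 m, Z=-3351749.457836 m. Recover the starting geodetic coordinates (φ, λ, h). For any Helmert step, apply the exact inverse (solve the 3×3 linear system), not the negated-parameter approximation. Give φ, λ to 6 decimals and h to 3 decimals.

start: X=-5389197.4958, Y=603561.3326, Z=-3351749.4578 m
→ Helmert⁻¹: X=-5389071.8846, Y=603548.0441, Z=-3351777.8200
→ Helmert⁻¹: X=-5389335.6324, Y=603756.1382, Z=-3351183.0355
→ geod (Bowring, a=6378388.000): φ=-31.88708900°, λ=173.60792400°, h=2510.6140 m

φ=-31.887089°, λ=173.607924°, h=2510.614 m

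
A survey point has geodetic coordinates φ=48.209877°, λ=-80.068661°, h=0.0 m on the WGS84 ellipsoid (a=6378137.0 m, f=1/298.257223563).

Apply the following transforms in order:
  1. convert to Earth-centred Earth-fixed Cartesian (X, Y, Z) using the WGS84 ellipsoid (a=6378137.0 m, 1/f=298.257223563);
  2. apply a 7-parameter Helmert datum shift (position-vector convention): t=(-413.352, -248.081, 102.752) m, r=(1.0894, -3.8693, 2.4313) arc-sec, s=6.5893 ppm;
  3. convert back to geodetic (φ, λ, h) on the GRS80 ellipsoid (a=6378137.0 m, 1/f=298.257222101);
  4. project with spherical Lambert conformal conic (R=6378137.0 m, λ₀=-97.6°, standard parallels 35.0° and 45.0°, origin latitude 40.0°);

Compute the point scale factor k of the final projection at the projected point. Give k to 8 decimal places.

start: φ=48.209877°, λ=-80.068661°, h=0.000 m
→ ECEF (a=6378137.000, f=1/298.257223563): X=734428.1032, Y=-4194535.9469, Z=4732459.8451
→ Helmert 7p (PV): X=733980.2567, Y=-4194828.0049, Z=4732585.4040
→ geod (Bowring, a=6378137.000): φ=48.20921825°, λ=-80.07527386°, h=233.8746 m
→ into lcc (λ₀=-97.6°): φ=48.20921825°, λ−λ₀=17.52472614°
scale k = 1.00680226

1.00680226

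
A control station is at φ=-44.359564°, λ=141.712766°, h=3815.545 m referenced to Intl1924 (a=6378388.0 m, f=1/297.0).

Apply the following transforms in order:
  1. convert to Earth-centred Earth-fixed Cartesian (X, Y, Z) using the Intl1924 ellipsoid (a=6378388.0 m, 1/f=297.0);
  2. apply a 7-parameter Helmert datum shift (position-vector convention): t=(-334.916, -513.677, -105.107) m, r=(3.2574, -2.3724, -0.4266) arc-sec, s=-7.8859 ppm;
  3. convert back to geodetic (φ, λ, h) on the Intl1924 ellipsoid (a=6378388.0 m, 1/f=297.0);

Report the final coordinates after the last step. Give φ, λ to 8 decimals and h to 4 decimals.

start: φ=-44.359564°, λ=141.712766°, h=3815.545 m
→ ECEF (a=6378388.000, f=1/297.0): X=-3587507.9296, Y=2831945.3940, Z=-4439490.9668
→ Helmert 7p (PV): X=-3587757.6365, Y=2831486.9135, Z=-4439557.6039
→ geod (Bowring, a=6378388.000): φ=-44.36054614°, λ=141.71921689°, h=3799.1839 m

φ=-44.36054614°, λ=141.71921689°, h=3799.1839 m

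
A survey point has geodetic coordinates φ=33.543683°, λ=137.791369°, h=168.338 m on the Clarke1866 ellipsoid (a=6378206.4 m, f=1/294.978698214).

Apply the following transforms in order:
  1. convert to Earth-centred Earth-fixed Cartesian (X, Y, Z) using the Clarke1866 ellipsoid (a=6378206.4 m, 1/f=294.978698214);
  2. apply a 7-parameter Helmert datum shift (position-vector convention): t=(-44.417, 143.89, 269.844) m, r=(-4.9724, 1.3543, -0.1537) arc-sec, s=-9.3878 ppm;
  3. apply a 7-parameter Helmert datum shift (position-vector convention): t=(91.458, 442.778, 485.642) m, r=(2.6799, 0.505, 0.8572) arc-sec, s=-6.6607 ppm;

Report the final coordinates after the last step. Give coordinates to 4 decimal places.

X=-3941636.4461 m, Y=3575812.2038 m, Z=3504977.4414 m

start: φ=33.543683°, λ=137.791369°, h=168.338 m
→ ECEF (a=6378206.400, f=1/294.978698214): X=-3941766.1399, Y=3575257.4135, Z=3504282.3974
→ Helmert 7p (PV): X=-3941747.8799, Y=3575455.1534, Z=3504459.0372
→ Helmert 7p (PV): X=-3941636.4461, Y=3575812.2038, Z=3504977.4414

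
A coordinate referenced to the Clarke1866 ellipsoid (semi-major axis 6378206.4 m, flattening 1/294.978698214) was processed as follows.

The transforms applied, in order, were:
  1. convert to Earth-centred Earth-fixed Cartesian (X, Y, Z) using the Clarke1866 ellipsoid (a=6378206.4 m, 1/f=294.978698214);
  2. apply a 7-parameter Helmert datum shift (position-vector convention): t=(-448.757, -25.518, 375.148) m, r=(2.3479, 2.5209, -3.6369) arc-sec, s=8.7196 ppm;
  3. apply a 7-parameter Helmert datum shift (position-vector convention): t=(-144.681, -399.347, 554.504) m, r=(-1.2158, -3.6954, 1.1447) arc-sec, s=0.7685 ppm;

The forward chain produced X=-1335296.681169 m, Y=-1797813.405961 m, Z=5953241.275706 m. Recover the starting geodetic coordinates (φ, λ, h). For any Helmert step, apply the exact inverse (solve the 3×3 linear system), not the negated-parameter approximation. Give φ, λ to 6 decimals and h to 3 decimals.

start: X=-1335296.6812, Y=-1797813.4060, Z=5953241.2757 m
→ Helmert⁻¹: X=-1335054.3020, Y=-1797440.3559, Z=5952695.5209
→ Helmert⁻¹: X=-1334634.9632, Y=-1797354.9435, Z=5952272.6192
→ geod (Bowring, a=6378206.400): φ=69.51626500°, λ=-126.59591900°, h=94.7660 m

φ=69.516265°, λ=-126.595919°, h=94.766 m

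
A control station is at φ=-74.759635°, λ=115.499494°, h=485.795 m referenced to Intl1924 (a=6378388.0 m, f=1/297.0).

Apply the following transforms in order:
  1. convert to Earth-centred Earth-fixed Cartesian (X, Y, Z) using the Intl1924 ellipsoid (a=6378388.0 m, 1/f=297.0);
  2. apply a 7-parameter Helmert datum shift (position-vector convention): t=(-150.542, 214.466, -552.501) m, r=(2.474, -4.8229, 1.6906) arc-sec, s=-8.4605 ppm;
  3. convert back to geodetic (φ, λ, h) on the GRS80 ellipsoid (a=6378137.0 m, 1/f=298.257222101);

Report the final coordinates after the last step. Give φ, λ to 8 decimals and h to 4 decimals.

start: φ=-74.759635°, λ=115.499494°, h=485.795 m
→ ECEF (a=6378388.000, f=1/297.0): X=-724140.3448, Y=1518226.3104, Z=-6132384.1436
→ Helmert 7p (PV): X=-724153.8172, Y=1518495.5493, Z=-6132883.4834
→ geod (Bowring, a=6378137.000): φ=-74.75824402°, λ=115.49596061°, h=1198.9468 m

φ=-74.75824402°, λ=115.49596061°, h=1198.9468 m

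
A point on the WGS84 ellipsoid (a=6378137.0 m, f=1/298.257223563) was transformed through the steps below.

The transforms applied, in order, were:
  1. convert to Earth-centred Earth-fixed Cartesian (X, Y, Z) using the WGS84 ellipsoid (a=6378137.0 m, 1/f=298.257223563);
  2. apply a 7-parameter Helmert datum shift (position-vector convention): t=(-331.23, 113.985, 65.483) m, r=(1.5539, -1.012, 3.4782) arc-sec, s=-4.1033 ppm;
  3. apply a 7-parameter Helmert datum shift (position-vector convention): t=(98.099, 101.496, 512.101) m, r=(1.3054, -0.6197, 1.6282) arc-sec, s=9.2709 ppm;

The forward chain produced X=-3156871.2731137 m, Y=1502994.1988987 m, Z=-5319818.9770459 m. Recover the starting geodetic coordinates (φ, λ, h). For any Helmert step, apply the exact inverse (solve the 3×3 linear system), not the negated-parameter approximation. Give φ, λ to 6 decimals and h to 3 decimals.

start: X=-3156871.2731, Y=1502994.1989, Z=-5319818.9770 m
→ Helmert⁻¹: X=-3156944.2254, Y=1502870.0192, Z=-5320281.7809
→ Helmert⁻¹: X=-3156626.7104, Y=1502775.3489, Z=-5320364.9287
→ geod (Bowring, a=6378137.000): φ=-56.86682000°, λ=154.54228100°, h=3053.1110 m

φ=-56.866820°, λ=154.542281°, h=3053.111 m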